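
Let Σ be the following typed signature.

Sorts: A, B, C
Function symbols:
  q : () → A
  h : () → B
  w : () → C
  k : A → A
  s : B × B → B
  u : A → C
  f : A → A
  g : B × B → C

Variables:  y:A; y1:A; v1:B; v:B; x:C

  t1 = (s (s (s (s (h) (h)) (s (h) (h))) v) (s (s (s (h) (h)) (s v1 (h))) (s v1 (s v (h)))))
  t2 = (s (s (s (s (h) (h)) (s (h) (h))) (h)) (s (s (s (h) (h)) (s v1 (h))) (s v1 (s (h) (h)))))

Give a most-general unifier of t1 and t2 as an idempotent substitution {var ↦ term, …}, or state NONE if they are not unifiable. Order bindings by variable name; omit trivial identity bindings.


{v ↦ (h)}


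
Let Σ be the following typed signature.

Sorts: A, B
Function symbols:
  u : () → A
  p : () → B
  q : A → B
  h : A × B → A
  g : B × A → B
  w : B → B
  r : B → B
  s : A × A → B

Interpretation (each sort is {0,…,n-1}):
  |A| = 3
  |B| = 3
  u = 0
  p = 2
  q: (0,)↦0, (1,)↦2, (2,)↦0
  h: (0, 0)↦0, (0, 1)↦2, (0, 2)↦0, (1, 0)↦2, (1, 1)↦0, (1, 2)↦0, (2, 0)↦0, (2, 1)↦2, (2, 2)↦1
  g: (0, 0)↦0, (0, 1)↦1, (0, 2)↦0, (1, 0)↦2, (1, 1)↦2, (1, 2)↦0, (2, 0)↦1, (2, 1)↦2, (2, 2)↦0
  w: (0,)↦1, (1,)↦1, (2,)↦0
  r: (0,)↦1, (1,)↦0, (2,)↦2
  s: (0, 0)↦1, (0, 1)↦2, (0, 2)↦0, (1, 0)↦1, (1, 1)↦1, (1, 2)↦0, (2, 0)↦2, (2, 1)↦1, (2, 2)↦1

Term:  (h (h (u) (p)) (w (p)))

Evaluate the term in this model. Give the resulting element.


value = 0

  u = 0
  p = 2
  (h (u) (p)) = h(0, 2) = 0
  p = 2
  (w (p)) = w(2,) = 0
  (h (h (u) (p)) (w (p))) = h(0, 0) = 0


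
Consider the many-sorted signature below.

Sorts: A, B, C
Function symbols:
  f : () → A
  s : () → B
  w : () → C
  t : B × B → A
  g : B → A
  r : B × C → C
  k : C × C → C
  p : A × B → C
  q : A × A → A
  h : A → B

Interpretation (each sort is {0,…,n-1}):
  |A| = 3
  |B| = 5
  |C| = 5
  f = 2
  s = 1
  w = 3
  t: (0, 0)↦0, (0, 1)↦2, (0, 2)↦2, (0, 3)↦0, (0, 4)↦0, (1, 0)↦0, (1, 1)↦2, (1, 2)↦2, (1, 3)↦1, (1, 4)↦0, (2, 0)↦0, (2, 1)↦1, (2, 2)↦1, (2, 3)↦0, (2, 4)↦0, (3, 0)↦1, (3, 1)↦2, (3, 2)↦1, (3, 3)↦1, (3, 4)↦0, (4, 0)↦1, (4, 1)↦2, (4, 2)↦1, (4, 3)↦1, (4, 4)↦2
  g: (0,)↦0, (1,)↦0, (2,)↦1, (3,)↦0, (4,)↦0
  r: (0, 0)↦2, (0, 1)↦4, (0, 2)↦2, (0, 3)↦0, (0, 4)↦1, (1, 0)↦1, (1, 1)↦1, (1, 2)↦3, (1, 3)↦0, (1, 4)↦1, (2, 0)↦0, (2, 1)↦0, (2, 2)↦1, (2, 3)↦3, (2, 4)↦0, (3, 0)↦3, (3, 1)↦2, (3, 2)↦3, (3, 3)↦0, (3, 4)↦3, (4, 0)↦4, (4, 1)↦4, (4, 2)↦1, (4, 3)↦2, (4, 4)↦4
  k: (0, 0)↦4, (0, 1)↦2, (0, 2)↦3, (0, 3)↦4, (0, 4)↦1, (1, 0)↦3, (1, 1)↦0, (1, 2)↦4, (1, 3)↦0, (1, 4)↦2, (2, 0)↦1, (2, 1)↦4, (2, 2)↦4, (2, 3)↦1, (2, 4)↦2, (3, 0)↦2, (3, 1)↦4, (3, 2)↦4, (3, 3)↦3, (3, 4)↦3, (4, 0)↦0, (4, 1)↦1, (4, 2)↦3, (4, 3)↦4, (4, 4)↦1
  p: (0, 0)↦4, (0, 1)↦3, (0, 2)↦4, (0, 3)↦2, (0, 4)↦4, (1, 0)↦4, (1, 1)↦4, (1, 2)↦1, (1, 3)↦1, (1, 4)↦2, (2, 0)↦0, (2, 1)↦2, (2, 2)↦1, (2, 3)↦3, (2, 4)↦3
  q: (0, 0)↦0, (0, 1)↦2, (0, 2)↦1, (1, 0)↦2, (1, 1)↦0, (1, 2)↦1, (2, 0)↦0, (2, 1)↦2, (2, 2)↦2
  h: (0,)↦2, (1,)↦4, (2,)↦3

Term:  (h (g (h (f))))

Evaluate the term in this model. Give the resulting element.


value = 2

  f = 2
  (h (f)) = h(2,) = 3
  (g (h (f))) = g(3,) = 0
  (h (g (h (f)))) = h(0,) = 2


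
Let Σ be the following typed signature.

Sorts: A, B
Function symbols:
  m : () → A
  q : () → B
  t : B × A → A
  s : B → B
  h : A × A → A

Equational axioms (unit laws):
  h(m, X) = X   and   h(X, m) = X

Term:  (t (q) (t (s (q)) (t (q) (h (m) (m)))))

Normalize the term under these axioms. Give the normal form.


1. (t (q) (t (s (q)) (t (q) (h (m) (m)))))  →  (t (q) (t (s (q)) (t (q) (m))))

normal form = (t (q) (t (s (q)) (t (q) (m))))


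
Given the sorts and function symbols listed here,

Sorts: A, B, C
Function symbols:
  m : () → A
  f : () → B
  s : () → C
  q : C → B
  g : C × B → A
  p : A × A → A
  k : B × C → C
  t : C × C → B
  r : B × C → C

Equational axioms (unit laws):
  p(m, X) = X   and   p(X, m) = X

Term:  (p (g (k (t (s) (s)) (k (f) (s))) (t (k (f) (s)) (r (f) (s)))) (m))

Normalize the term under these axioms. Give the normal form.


normal form = (g (k (t (s) (s)) (k (f) (s))) (t (k (f) (s)) (r (f) (s))))

1. (p (g (k (t (s) (s)) (k (f) (s))) (t (k (f) (s)) (r (f) (s)))) (m))  →  (g (k (t (s) (s)) (k (f) (s))) (t (k (f) (s)) (r (f) (s))))


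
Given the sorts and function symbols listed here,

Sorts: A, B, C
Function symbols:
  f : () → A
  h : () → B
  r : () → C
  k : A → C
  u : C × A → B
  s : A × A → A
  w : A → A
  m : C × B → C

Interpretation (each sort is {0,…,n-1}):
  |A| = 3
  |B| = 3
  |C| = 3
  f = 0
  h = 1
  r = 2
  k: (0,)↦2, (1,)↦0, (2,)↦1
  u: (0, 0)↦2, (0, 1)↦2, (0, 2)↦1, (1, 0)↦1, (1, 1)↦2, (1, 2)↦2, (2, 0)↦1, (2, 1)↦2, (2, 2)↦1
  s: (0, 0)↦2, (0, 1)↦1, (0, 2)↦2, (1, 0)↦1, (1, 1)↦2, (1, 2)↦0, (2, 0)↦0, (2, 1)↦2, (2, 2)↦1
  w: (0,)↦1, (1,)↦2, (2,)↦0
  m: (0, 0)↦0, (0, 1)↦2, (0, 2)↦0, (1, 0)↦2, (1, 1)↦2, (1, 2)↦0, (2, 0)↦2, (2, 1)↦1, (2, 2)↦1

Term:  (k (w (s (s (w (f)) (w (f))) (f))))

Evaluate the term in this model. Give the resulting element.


  f = 0
  (w (f)) = w(0,) = 1
  f = 0
  (w (f)) = w(0,) = 1
  (s (w (f)) (w (f))) = s(1, 1) = 2
  f = 0
  (s (s (w (f)) (w (f))) (f)) = s(2, 0) = 0
  (w (s (s (w (f)) (w (f))) (f))) = w(0,) = 1
  (k (w (s (s (w (f)) (w (f))) (f)))) = k(1,) = 0

value = 0


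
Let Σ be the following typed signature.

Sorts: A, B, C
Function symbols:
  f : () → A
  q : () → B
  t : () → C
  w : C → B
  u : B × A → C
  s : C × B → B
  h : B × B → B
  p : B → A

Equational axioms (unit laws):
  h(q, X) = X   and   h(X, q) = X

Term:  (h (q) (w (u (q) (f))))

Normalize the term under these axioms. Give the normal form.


1. (h (q) (w (u (q) (f))))  →  (w (u (q) (f)))

normal form = (w (u (q) (f)))


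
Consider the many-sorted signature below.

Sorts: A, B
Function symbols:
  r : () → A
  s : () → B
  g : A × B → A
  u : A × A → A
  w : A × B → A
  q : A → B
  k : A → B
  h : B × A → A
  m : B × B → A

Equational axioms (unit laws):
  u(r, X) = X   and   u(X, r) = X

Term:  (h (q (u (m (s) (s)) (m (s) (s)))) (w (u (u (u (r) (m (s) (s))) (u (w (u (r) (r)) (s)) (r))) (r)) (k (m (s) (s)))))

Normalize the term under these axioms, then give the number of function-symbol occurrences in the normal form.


1. (h (q (u (m (s) (s)) (m (s) (s)))) (w (u (u (u (r) (m (s) (s))) (u (w (u (r) (r)) (s)) (r))) (r)) (k (m (s) (s)))))  →  (h (q (u (m (s) (s)) (m (s) (s)))) (w (u (u (r) (m (s) (s))) (u (w (u (r) (r)) (s)) (r))) (k (m (s) (s)))))
2. (h (q (u (m (s) (s)) (m (s) (s)))) (w (u (u (r) (m (s) (s))) (u (w (u (r) (r)) (s)) (r))) (k (m (s) (s)))))  →  (h (q (u (m (s) (s)) (m (s) (s)))) (w (u (m (s) (s)) (u (w (u (r) (r)) (s)) (r))) (k (m (s) (s)))))
3. (h (q (u (m (s) (s)) (m (s) (s)))) (w (u (m (s) (s)) (u (w (u (r) (r)) (s)) (r))) (k (m (s) (s)))))  →  (h (q (u (m (s) (s)) (m (s) (s)))) (w (u (m (s) (s)) (w (u (r) (r)) (s))) (k (m (s) (s)))))
4. (h (q (u (m (s) (s)) (m (s) (s)))) (w (u (m (s) (s)) (w (u (r) (r)) (s))) (k (m (s) (s)))))  →  (h (q (u (m (s) (s)) (m (s) (s)))) (w (u (m (s) (s)) (w (r) (s))) (k (m (s) (s)))))
normal form: (h (q (u (m (s) (s)) (m (s) (s)))) (w (u (m (s) (s)) (w (r) (s))) (k (m (s) (s)))))

size = 21


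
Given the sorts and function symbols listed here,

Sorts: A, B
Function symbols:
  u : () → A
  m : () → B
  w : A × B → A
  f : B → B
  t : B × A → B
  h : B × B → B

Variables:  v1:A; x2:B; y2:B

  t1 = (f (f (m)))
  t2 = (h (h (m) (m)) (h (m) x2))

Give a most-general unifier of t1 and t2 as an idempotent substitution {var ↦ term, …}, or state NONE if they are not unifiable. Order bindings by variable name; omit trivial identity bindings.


NONE (not unifiable)

head clash or occurs-check failure — not unifiable


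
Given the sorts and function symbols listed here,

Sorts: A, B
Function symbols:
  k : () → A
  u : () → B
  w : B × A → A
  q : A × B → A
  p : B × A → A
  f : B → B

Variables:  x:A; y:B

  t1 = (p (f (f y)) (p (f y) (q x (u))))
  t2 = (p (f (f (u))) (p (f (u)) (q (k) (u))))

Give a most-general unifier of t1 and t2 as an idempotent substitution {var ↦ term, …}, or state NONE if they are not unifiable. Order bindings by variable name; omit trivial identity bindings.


{x ↦ (k), y ↦ (u)}


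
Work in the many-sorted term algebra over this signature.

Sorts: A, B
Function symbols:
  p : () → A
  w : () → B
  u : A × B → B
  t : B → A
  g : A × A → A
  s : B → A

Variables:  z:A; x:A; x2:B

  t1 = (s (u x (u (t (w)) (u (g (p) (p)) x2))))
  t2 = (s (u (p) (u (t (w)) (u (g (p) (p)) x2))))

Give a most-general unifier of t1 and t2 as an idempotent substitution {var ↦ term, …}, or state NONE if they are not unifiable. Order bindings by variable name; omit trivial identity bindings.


{x ↦ (p)}


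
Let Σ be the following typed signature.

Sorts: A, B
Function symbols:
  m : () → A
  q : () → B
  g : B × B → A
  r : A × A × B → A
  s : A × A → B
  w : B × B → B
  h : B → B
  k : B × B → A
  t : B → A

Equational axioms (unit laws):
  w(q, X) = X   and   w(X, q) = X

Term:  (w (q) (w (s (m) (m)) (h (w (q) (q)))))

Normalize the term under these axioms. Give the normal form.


1. (w (q) (w (s (m) (m)) (h (w (q) (q)))))  →  (w (s (m) (m)) (h (w (q) (q))))
2. (w (s (m) (m)) (h (w (q) (q))))  →  (w (s (m) (m)) (h (q)))

normal form = (w (s (m) (m)) (h (q)))


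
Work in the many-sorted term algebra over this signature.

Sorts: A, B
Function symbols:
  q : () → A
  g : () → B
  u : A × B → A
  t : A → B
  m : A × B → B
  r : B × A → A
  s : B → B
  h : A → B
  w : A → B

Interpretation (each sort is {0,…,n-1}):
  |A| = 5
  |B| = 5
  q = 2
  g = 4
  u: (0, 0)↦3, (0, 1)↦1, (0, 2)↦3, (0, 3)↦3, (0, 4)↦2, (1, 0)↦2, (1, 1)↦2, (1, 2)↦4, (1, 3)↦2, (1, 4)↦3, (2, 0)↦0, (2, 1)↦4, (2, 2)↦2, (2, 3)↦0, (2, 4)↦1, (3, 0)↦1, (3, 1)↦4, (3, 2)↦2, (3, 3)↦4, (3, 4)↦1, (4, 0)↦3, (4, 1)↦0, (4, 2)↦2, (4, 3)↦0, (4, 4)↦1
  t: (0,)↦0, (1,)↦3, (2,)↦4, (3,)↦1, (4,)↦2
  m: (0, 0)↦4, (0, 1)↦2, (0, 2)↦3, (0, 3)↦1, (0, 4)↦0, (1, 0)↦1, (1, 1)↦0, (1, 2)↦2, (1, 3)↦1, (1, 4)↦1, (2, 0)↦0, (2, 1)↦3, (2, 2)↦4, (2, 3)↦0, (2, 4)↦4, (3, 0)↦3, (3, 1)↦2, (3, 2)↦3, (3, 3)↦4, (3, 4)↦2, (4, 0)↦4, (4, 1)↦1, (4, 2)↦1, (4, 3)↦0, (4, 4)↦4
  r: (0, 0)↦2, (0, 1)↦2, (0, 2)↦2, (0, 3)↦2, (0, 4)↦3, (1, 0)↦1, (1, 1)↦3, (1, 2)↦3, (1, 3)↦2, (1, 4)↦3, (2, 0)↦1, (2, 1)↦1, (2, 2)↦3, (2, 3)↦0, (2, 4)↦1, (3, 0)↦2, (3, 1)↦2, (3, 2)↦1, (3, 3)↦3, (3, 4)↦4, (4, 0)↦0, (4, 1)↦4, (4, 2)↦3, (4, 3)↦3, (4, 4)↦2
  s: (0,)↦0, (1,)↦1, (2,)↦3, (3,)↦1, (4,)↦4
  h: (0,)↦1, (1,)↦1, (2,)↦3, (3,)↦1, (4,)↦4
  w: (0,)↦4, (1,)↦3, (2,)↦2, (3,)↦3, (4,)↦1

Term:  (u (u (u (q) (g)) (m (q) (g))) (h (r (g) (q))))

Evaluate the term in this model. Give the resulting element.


value = 4

  q = 2
  g = 4
  (u (q) (g)) = u(2, 4) = 1
  q = 2
  g = 4
  (m (q) (g)) = m(2, 4) = 4
  (u (u (q) (g)) (m (q) (g))) = u(1, 4) = 3
  g = 4
  q = 2
  (r (g) (q)) = r(4, 2) = 3
  (h (r (g) (q))) = h(3,) = 1
  (u (u (u (q) (g)) (m (q) (g))) (h (r (g) (q)))) = u(3, 1) = 4


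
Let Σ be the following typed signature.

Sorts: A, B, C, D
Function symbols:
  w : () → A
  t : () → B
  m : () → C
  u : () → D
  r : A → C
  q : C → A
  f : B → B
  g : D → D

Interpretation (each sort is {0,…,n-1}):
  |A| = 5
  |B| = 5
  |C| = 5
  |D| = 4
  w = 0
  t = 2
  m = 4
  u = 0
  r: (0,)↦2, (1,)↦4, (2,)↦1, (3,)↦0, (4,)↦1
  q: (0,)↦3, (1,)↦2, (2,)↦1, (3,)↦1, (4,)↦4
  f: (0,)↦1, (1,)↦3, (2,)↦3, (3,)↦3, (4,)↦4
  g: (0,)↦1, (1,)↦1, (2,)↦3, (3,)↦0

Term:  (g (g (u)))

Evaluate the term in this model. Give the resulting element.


value = 1

  u = 0
  (g (u)) = g(0,) = 1
  (g (g (u))) = g(1,) = 1


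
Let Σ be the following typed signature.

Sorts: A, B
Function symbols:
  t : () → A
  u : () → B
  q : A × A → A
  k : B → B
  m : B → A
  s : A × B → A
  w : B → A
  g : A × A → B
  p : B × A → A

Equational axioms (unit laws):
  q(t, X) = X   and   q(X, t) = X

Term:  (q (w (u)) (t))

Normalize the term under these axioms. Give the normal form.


1. (q (w (u)) (t))  →  (w (u))

normal form = (w (u))


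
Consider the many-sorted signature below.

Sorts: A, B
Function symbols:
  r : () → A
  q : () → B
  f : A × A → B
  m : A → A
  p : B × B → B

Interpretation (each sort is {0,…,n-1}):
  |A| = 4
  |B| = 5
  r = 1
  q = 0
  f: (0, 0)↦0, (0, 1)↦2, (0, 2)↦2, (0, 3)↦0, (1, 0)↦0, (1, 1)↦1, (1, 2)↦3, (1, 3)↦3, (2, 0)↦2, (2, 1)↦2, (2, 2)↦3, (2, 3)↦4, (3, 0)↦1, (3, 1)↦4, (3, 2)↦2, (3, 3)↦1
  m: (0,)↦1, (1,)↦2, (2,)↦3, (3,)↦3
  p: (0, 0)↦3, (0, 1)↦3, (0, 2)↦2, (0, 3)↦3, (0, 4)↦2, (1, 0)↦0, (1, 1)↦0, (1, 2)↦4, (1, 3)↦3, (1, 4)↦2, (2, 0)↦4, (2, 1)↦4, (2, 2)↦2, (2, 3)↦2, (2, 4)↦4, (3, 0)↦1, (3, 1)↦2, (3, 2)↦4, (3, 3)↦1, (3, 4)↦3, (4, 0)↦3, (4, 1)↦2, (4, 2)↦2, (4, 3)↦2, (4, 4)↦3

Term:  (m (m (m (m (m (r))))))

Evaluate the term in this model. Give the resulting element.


  r = 1
  (m (r)) = m(1,) = 2
  (m (m (r))) = m(2,) = 3
  (m (m (m (r)))) = m(3,) = 3
  (m (m (m (m (r))))) = m(3,) = 3
  (m (m (m (m (m (r)))))) = m(3,) = 3

value = 3


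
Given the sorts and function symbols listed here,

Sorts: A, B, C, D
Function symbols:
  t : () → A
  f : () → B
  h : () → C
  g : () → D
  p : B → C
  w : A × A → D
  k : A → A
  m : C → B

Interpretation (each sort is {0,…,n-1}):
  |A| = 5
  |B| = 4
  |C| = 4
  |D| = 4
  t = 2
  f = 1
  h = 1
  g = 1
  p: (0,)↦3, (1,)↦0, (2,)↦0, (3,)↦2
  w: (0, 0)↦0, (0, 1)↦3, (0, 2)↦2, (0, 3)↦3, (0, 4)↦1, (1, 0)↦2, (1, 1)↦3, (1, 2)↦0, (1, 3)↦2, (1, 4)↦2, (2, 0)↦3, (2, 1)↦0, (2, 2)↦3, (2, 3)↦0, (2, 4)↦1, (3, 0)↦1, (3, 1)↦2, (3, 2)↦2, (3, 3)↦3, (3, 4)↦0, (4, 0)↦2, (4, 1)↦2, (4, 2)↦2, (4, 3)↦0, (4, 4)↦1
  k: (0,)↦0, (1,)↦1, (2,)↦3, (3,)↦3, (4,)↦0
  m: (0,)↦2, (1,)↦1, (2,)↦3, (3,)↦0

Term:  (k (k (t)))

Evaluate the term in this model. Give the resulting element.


  t = 2
  (k (t)) = k(2,) = 3
  (k (k (t))) = k(3,) = 3

value = 3


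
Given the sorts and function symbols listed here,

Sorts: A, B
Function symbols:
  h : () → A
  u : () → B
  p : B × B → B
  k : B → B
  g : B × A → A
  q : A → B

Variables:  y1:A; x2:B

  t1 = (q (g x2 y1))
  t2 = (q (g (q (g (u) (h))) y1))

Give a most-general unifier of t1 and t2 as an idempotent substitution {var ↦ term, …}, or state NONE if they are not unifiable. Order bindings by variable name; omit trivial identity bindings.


{x2 ↦ (q (g (u) (h)))}


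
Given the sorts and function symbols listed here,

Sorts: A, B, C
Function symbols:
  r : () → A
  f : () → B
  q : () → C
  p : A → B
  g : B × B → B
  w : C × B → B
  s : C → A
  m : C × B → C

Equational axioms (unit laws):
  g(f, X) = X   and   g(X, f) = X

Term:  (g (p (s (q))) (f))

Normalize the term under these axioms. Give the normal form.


normal form = (p (s (q)))

1. (g (p (s (q))) (f))  →  (p (s (q)))


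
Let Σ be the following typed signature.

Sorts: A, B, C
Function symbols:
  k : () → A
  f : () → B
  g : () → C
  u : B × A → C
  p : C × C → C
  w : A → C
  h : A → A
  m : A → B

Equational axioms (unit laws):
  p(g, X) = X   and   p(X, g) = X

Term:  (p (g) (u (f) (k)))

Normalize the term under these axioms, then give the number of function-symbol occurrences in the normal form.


size = 3

1. (p (g) (u (f) (k)))  →  (u (f) (k))
normal form: (u (f) (k))


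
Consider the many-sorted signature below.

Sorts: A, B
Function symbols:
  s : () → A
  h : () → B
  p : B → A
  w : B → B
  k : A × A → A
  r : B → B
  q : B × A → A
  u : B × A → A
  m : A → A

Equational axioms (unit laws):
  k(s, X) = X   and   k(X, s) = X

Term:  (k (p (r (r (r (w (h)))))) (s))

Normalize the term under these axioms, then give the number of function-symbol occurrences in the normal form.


1. (k (p (r (r (r (w (h)))))) (s))  →  (p (r (r (r (w (h))))))
normal form: (p (r (r (r (w (h))))))

size = 6


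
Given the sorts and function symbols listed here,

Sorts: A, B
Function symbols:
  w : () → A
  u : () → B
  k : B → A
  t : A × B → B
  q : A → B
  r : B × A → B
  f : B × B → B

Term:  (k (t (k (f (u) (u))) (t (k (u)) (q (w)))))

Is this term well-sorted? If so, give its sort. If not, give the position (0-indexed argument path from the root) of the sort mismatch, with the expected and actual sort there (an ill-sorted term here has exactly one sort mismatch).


        (u) : B
        (u) : B
      (f (u) (u)) : B
    (k (f (u) (u))) : A
        (u) : B
      (k (u)) : A
        (w) : A
      (q (w)) : B
    (t (k (u)) (q (w))) : B
  (t (k (f (u) (u))) (t (k (u)) (q (w)))) : B
(k (t (k (f (u) (u))) (t (k (u)) (q (w))))) : A

well-sorted; sort = A


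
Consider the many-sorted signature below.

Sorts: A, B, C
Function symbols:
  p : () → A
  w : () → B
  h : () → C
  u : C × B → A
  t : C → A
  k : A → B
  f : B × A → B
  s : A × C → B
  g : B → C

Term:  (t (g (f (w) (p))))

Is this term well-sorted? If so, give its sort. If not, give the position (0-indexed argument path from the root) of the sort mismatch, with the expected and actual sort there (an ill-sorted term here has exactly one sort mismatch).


      (w) : B
      (p) : A
    (f (w) (p)) : B
  (g (f (w) (p))) : C
(t (g (f (w) (p)))) : A

well-sorted; sort = A


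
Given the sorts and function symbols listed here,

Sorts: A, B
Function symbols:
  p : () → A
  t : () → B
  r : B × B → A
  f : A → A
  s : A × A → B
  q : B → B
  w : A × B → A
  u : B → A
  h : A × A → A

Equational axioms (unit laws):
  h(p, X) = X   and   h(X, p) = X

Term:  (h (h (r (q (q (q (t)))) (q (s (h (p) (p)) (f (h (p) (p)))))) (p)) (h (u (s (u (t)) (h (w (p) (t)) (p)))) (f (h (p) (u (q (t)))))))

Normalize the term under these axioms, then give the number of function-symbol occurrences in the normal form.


size = 23

1. (h (h (r (q (q (q (t)))) (q (s (h (p) (p)) (f (h (p) (p)))))) (p)) (h (u (s (u (t)) (h (w (p) (t)) (p)))) (f (h (p) (u (q (t)))))))  →  (h (r (q (q (q (t)))) (q (s (h (p) (p)) (f (h (p) (p)))))) (h (u (s (u (t)) (h (w (p) (t)) (p)))) (f (h (p) (u (q (t)))))))
2. (h (r (q (q (q (t)))) (q (s (h (p) (p)) (f (h (p) (p)))))) (h (u (s (u (t)) (h (w (p) (t)) (p)))) (f (h (p) (u (q (t)))))))  →  (h (r (q (q (q (t)))) (q (s (p) (f (h (p) (p)))))) (h (u (s (u (t)) (h (w (p) (t)) (p)))) (f (h (p) (u (q (t)))))))
3. (h (r (q (q (q (t)))) (q (s (p) (f (h (p) (p)))))) (h (u (s (u (t)) (h (w (p) (t)) (p)))) (f (h (p) (u (q (t)))))))  →  (h (r (q (q (q (t)))) (q (s (p) (f (p))))) (h (u (s (u (t)) (h (w (p) (t)) (p)))) (f (h (p) (u (q (t)))))))
4. (h (r (q (q (q (t)))) (q (s (p) (f (p))))) (h (u (s (u (t)) (h (w (p) (t)) (p)))) (f (h (p) (u (q (t)))))))  →  (h (r (q (q (q (t)))) (q (s (p) (f (p))))) (h (u (s (u (t)) (w (p) (t)))) (f (h (p) (u (q (t)))))))
5. (h (r (q (q (q (t)))) (q (s (p) (f (p))))) (h (u (s (u (t)) (w (p) (t)))) (f (h (p) (u (q (t)))))))  →  (h (r (q (q (q (t)))) (q (s (p) (f (p))))) (h (u (s (u (t)) (w (p) (t)))) (f (u (q (t))))))
normal form: (h (r (q (q (q (t)))) (q (s (p) (f (p))))) (h (u (s (u (t)) (w (p) (t)))) (f (u (q (t))))))


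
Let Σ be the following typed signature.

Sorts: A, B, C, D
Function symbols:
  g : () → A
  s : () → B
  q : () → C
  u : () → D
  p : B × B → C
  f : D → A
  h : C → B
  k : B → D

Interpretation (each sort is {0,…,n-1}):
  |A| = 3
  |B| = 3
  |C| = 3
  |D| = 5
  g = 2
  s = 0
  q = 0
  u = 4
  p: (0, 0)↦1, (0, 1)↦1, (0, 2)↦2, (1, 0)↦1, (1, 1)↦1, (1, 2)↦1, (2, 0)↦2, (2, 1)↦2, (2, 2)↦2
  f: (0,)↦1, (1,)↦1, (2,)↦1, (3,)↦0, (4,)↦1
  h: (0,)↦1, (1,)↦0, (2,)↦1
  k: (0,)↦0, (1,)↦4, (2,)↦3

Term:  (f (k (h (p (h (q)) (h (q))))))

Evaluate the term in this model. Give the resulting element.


  q = 0
  (h (q)) = h(0,) = 1
  q = 0
  (h (q)) = h(0,) = 1
  (p (h (q)) (h (q))) = p(1, 1) = 1
  (h (p (h (q)) (h (q)))) = h(1,) = 0
  (k (h (p (h (q)) (h (q))))) = k(0,) = 0
  (f (k (h (p (h (q)) (h (q)))))) = f(0,) = 1

value = 1


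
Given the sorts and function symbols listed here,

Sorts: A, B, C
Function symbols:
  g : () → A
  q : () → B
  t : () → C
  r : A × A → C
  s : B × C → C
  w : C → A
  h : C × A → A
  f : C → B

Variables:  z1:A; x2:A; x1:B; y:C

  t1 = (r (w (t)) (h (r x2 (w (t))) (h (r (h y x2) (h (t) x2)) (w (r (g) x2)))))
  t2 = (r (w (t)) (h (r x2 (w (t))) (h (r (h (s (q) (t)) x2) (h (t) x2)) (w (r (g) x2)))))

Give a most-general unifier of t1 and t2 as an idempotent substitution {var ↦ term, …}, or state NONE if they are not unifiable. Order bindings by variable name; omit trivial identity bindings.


{y ↦ (s (q) (t))}


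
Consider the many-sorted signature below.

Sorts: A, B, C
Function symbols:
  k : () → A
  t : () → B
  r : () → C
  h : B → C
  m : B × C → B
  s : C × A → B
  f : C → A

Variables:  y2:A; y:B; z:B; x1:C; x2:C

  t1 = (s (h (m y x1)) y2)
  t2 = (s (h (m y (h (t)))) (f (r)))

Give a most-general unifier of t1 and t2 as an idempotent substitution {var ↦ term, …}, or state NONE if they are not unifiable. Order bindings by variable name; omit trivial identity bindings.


{x1 ↦ (h (t)), y2 ↦ (f (r))}


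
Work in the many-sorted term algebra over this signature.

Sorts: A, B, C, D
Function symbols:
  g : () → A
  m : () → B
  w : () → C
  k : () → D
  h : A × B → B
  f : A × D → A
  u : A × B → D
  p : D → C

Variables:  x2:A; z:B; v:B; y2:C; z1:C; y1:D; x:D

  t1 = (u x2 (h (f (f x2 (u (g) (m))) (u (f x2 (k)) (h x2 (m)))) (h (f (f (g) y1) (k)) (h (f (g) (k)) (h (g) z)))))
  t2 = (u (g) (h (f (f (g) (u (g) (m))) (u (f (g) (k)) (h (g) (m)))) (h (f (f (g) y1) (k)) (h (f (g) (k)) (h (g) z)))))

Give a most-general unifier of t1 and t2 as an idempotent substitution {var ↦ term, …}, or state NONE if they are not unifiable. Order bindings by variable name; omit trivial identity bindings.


{x2 ↦ (g)}


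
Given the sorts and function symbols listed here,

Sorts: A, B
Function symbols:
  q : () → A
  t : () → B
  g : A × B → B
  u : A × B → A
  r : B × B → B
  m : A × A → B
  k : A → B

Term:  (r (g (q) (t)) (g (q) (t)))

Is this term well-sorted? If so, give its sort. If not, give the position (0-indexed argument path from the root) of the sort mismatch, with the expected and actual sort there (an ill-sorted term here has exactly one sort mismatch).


    (q) : A
    (t) : B
  (g (q) (t)) : B
    (q) : A
    (t) : B
  (g (q) (t)) : B
(r (g (q) (t)) (g (q) (t))) : B

well-sorted; sort = B


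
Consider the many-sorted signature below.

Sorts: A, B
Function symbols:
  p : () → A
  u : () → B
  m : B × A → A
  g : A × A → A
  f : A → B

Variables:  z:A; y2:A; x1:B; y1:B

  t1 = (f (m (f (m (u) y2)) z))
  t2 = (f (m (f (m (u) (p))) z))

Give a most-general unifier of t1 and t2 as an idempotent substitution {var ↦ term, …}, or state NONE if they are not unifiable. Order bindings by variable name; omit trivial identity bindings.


{y2 ↦ (p)}


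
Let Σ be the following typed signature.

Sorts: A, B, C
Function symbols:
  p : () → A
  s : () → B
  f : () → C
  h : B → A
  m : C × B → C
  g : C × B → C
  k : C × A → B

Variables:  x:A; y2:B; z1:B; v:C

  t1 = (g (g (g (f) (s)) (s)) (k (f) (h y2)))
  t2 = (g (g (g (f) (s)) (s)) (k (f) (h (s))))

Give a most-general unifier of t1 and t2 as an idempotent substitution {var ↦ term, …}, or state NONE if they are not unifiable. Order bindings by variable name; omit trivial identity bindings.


{y2 ↦ (s)}


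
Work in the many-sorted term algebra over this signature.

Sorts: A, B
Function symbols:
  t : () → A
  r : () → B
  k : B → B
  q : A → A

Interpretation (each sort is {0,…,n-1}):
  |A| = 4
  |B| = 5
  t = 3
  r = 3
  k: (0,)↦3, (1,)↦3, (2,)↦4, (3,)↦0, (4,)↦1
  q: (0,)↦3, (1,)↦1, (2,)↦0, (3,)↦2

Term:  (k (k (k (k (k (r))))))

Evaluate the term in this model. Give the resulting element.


  r = 3
  (k (r)) = k(3,) = 0
  (k (k (r))) = k(0,) = 3
  (k (k (k (r)))) = k(3,) = 0
  (k (k (k (k (r))))) = k(0,) = 3
  (k (k (k (k (k (r)))))) = k(3,) = 0

value = 0


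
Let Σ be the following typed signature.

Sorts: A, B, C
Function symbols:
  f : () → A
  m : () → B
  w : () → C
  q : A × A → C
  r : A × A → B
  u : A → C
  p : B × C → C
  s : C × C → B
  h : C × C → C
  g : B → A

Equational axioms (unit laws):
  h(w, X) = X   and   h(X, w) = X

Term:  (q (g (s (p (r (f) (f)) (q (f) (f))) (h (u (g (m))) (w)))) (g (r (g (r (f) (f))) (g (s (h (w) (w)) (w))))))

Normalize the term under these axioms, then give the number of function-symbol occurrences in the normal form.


1. (q (g (s (p (r (f) (f)) (q (f) (f))) (h (u (g (m))) (w)))) (g (r (g (r (f) (f))) (g (s (h (w) (w)) (w))))))  →  (q (g (s (p (r (f) (f)) (q (f) (f))) (u (g (m))))) (g (r (g (r (f) (f))) (g (s (h (w) (w)) (w))))))
2. (q (g (s (p (r (f) (f)) (q (f) (f))) (u (g (m))))) (g (r (g (r (f) (f))) (g (s (h (w) (w)) (w))))))  →  (q (g (s (p (r (f) (f)) (q (f) (f))) (u (g (m))))) (g (r (g (r (f) (f))) (g (s (w) (w))))))
normal form: (q (g (s (p (r (f) (f)) (q (f) (f))) (u (g (m))))) (g (r (g (r (f) (f))) (g (s (w) (w))))))

size = 23


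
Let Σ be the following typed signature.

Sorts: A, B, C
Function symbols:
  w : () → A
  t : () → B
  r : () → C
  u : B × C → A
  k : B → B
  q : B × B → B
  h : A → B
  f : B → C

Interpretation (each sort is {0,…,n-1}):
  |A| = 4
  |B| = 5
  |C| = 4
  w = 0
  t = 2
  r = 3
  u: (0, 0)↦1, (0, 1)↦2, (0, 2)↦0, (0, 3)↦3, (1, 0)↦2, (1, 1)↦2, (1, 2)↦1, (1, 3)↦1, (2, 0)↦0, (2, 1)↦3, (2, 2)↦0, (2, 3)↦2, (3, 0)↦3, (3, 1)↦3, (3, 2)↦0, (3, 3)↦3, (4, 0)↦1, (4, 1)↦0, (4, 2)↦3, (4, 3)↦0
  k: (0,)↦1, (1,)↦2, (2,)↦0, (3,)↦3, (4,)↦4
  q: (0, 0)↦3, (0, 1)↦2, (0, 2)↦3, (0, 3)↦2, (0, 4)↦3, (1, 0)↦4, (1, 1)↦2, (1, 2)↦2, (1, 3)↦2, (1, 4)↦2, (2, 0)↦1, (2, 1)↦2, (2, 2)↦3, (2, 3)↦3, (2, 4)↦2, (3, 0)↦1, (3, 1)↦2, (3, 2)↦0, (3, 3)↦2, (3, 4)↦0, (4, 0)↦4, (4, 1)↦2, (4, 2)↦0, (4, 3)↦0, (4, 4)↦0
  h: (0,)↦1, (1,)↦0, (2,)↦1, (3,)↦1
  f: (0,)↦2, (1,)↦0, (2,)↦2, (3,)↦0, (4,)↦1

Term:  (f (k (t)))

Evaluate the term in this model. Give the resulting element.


value = 2

  t = 2
  (k (t)) = k(2,) = 0
  (f (k (t))) = f(0,) = 2


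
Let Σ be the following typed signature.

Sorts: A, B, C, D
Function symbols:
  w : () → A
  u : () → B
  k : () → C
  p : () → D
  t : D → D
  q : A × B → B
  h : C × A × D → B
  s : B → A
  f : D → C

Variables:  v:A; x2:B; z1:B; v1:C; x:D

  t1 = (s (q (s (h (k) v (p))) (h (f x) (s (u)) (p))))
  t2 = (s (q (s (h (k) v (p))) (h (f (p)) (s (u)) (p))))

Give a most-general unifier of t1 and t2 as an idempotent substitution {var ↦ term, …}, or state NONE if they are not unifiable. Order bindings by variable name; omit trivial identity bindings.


{x ↦ (p)}


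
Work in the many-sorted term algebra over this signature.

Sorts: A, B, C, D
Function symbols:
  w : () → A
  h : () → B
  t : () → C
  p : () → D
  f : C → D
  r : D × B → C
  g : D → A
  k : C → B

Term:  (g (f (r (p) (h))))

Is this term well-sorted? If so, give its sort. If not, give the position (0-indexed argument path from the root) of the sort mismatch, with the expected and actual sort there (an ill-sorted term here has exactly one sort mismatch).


well-sorted; sort = A

      (p) : D
      (h) : B
    (r (p) (h)) : C
  (f (r (p) (h))) : D
(g (f (r (p) (h)))) : A


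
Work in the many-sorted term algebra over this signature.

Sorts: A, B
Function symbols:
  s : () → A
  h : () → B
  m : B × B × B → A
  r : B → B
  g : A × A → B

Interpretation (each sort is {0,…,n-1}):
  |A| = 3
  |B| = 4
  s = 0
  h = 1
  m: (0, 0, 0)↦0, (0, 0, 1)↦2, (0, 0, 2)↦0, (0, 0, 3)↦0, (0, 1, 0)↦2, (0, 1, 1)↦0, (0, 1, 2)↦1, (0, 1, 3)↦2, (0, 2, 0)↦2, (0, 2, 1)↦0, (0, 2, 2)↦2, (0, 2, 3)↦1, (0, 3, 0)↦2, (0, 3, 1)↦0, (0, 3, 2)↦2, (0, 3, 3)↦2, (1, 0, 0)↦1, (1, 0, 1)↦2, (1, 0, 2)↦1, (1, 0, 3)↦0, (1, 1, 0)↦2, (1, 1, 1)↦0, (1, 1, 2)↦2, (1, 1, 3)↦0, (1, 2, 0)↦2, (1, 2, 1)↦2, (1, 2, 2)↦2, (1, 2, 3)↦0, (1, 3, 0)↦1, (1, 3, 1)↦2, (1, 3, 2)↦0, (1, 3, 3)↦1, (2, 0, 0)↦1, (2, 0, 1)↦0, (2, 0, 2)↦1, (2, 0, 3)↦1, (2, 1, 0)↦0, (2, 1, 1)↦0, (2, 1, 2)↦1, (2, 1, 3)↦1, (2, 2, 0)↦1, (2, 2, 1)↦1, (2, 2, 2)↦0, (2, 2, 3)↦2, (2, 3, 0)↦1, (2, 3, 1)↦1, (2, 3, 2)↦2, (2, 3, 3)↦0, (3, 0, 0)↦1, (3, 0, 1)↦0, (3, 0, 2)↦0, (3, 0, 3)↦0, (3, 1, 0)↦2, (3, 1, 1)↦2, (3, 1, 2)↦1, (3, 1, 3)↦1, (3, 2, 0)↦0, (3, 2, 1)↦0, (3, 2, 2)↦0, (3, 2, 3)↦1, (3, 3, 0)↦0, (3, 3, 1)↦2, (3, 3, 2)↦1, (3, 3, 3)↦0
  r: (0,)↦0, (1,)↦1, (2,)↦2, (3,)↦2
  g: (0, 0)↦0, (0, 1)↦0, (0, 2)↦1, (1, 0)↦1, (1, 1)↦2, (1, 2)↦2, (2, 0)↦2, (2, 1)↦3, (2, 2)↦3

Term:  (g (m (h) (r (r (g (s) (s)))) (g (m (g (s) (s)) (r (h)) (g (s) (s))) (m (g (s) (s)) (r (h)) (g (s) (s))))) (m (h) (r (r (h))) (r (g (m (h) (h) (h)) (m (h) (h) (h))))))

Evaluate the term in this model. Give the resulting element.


value = 1

  h = 1
  s = 0
  s = 0
  (g (s) (s)) = g(0, 0) = 0
  (r (g (s) (s))) = r(0,) = 0
  (r (r (g (s) (s)))) = r(0,) = 0
  s = 0
  s = 0
  (g (s) (s)) = g(0, 0) = 0
  h = 1
  (r (h)) = r(1,) = 1
  s = 0
  s = 0
  (g (s) (s)) = g(0, 0) = 0
  (m (g (s) (s)) (r (h)) (g (s) (s))) = m(0, 1, 0) = 2
  s = 0
  s = 0
  (g (s) (s)) = g(0, 0) = 0
  h = 1
  (r (h)) = r(1,) = 1
  s = 0
  s = 0
  (g (s) (s)) = g(0, 0) = 0
  (m (g (s) (s)) (r (h)) (g (s) (s))) = m(0, 1, 0) = 2
  (g (m (g (s) (s)) (r (h)) (g (s) (s))) (m (g (s) (s)) (r (h)) (g (s) (s)))) = g(2, 2) = 3
  (m (h) (r (r (g (s) (s)))) (g (m (g (s) (s)) (r (h)) (g (s) (s))) (m (g (s) (s)) (r (h)) (g (s) (s))))) = m(1, 0, 3) = 0
  h = 1
  h = 1
  (r (h)) = r(1,) = 1
  (r (r (h))) = r(1,) = 1
  h = 1
  h = 1
  h = 1
  (m (h) (h) (h)) = m(1, 1, 1) = 0
  h = 1
  h = 1
  h = 1
  (m (h) (h) (h)) = m(1, 1, 1) = 0
  (g (m (h) (h) (h)) (m (h) (h) (h))) = g(0, 0) = 0
  (r (g (m (h) (h) (h)) (m (h) (h) (h)))) = r(0,) = 0
  (m (h) (r (r (h))) (r (g (m (h) (h) (h)) (m (h) (h) (h))))) = m(1, 1, 0) = 2
  (g (m (h) (r (r (g (s) (s)))) (g (m (g (s) (s)) (r (h)) (g (s) (s))) (m (g (s) (s)) (r (h)) (g (s) (s))))) (m (h) (r (r (h))) (r (g (m (h) (h) (h)) (m (h) (h) (h)))))) = g(0, 2) = 1


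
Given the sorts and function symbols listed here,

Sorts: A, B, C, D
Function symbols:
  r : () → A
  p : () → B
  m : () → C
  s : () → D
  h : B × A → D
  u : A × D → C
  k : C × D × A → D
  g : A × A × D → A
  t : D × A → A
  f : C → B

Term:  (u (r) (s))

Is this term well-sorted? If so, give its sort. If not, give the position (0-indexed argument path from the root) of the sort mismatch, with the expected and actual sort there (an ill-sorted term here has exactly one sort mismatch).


well-sorted; sort = C

  (r) : A
  (s) : D
(u (r) (s)) : C


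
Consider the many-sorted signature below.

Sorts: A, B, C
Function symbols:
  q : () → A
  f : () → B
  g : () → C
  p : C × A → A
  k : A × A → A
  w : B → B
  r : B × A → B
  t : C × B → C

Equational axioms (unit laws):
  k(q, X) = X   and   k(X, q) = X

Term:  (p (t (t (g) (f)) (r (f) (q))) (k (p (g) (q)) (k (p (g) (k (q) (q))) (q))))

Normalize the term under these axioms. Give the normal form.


normal form = (p (t (t (g) (f)) (r (f) (q))) (k (p (g) (q)) (p (g) (q))))

1. (p (t (t (g) (f)) (r (f) (q))) (k (p (g) (q)) (k (p (g) (k (q) (q))) (q))))  →  (p (t (t (g) (f)) (r (f) (q))) (k (p (g) (q)) (p (g) (k (q) (q)))))
2. (p (t (t (g) (f)) (r (f) (q))) (k (p (g) (q)) (p (g) (k (q) (q)))))  →  (p (t (t (g) (f)) (r (f) (q))) (k (p (g) (q)) (p (g) (q))))


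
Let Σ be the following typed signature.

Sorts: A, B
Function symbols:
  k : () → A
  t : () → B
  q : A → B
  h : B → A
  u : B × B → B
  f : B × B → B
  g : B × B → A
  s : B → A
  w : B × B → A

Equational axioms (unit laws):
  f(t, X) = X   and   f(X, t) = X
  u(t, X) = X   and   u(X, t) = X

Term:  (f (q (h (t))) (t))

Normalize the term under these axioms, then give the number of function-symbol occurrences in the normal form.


size = 3

1. (f (q (h (t))) (t))  →  (q (h (t)))
normal form: (q (h (t)))


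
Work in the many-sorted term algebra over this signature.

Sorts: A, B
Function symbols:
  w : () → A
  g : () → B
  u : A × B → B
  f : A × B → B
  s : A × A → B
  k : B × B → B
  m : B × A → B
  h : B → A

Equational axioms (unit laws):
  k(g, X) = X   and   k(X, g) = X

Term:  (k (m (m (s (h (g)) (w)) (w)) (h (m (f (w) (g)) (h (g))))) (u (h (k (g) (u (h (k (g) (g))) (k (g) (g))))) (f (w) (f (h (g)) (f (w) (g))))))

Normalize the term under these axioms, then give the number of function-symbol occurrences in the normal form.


size = 29

1. (k (m (m (s (h (g)) (w)) (w)) (h (m (f (w) (g)) (h (g))))) (u (h (k (g) (u (h (k (g) (g))) (k (g) (g))))) (f (w) (f (h (g)) (f (w) (g))))))  →  (k (m (m (s (h (g)) (w)) (w)) (h (m (f (w) (g)) (h (g))))) (u (h (u (h (k (g) (g))) (k (g) (g)))) (f (w) (f (h (g)) (f (w) (g))))))
2. (k (m (m (s (h (g)) (w)) (w)) (h (m (f (w) (g)) (h (g))))) (u (h (u (h (k (g) (g))) (k (g) (g)))) (f (w) (f (h (g)) (f (w) (g))))))  →  (k (m (m (s (h (g)) (w)) (w)) (h (m (f (w) (g)) (h (g))))) (u (h (u (h (g)) (k (g) (g)))) (f (w) (f (h (g)) (f (w) (g))))))
3. (k (m (m (s (h (g)) (w)) (w)) (h (m (f (w) (g)) (h (g))))) (u (h (u (h (g)) (k (g) (g)))) (f (w) (f (h (g)) (f (w) (g))))))  →  (k (m (m (s (h (g)) (w)) (w)) (h (m (f (w) (g)) (h (g))))) (u (h (u (h (g)) (g))) (f (w) (f (h (g)) (f (w) (g))))))
normal form: (k (m (m (s (h (g)) (w)) (w)) (h (m (f (w) (g)) (h (g))))) (u (h (u (h (g)) (g))) (f (w) (f (h (g)) (f (w) (g))))))


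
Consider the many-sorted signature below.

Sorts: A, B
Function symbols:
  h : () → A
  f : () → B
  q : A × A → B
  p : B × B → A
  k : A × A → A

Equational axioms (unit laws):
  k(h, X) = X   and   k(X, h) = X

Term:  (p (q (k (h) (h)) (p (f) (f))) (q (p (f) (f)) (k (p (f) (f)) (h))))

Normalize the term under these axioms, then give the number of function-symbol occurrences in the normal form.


size = 13

1. (p (q (k (h) (h)) (p (f) (f))) (q (p (f) (f)) (k (p (f) (f)) (h))))  →  (p (q (h) (p (f) (f))) (q (p (f) (f)) (k (p (f) (f)) (h))))
2. (p (q (h) (p (f) (f))) (q (p (f) (f)) (k (p (f) (f)) (h))))  →  (p (q (h) (p (f) (f))) (q (p (f) (f)) (p (f) (f))))
normal form: (p (q (h) (p (f) (f))) (q (p (f) (f)) (p (f) (f))))


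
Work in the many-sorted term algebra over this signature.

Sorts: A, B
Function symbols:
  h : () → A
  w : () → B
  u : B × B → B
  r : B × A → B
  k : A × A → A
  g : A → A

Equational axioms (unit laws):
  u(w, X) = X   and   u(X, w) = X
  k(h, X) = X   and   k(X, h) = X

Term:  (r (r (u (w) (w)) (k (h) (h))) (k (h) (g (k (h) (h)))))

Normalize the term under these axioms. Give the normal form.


1. (r (r (u (w) (w)) (k (h) (h))) (k (h) (g (k (h) (h)))))  →  (r (r (w) (k (h) (h))) (k (h) (g (k (h) (h)))))
2. (r (r (w) (k (h) (h))) (k (h) (g (k (h) (h)))))  →  (r (r (w) (h)) (k (h) (g (k (h) (h)))))
3. (r (r (w) (h)) (k (h) (g (k (h) (h)))))  →  (r (r (w) (h)) (g (k (h) (h))))
4. (r (r (w) (h)) (g (k (h) (h))))  →  (r (r (w) (h)) (g (h)))

normal form = (r (r (w) (h)) (g (h)))


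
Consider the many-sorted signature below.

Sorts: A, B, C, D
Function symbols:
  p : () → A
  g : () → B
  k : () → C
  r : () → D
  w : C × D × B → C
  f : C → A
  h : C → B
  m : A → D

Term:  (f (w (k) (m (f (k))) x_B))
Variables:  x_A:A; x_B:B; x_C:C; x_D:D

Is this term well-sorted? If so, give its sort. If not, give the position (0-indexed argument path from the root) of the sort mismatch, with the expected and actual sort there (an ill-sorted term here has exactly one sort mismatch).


well-sorted; sort = A

    (k) : C
        (k) : C
      (f (k)) : A
    (m (f (k))) : D
    x_B : B
  (w (k) (m (f (k))) x_B) : C
(f (w (k) (m (f (k))) x_B)) : A


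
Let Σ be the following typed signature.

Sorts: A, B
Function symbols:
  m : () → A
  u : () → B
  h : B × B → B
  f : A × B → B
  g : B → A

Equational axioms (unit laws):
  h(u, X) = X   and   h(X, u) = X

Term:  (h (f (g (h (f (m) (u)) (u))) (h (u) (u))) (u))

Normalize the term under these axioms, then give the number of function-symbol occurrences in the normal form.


1. (h (f (g (h (f (m) (u)) (u))) (h (u) (u))) (u))  →  (f (g (h (f (m) (u)) (u))) (h (u) (u)))
2. (f (g (h (f (m) (u)) (u))) (h (u) (u)))  →  (f (g (f (m) (u))) (h (u) (u)))
3. (f (g (f (m) (u))) (h (u) (u)))  →  (f (g (f (m) (u))) (u))
normal form: (f (g (f (m) (u))) (u))

size = 6


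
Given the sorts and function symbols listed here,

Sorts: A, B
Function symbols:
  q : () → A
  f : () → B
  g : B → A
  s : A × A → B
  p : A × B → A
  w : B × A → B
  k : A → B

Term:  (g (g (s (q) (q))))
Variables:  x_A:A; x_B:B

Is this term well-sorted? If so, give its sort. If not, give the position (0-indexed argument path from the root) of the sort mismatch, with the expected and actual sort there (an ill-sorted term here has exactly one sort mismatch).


ill-sorted at position [0]: expected B, got A

      (q) : A
      (q) : A
    (s (q) (q)) : B
  (g (s (q) (q))) : A
(g (g (s (q) (q)))) : ✗ arg 0 at [0] has sort A, expected B


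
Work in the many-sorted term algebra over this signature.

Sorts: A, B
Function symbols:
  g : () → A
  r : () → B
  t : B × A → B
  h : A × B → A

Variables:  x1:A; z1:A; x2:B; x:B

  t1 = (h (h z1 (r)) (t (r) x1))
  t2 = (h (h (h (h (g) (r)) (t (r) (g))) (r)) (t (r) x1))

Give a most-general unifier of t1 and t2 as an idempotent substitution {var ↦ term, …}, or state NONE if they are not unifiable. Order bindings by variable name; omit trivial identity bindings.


{z1 ↦ (h (h (g) (r)) (t (r) (g)))}


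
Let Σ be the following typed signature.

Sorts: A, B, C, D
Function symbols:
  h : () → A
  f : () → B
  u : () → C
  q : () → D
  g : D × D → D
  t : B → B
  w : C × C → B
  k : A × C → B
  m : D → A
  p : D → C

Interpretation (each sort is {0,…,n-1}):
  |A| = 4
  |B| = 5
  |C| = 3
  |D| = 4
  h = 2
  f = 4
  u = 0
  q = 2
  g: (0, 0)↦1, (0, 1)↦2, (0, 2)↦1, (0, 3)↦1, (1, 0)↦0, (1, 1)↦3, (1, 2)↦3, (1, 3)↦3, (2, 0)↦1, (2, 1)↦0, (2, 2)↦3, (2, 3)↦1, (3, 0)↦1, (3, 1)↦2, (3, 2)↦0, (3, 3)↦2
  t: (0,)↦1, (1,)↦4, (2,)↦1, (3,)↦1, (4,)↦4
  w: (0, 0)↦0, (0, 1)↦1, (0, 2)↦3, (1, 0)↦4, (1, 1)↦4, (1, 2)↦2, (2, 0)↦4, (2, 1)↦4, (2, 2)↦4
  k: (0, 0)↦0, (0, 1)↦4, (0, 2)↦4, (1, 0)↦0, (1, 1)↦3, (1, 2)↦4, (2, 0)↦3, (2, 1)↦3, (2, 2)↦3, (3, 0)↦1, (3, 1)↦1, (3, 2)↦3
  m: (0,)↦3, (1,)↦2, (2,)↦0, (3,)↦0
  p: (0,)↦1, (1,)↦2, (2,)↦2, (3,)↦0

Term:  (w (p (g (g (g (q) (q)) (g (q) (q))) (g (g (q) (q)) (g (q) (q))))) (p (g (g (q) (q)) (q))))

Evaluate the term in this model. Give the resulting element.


  q = 2
  q = 2
  (g (q) (q)) = g(2, 2) = 3
  q = 2
  q = 2
  (g (q) (q)) = g(2, 2) = 3
  (g (g (q) (q)) (g (q) (q))) = g(3, 3) = 2
  q = 2
  q = 2
  (g (q) (q)) = g(2, 2) = 3
  q = 2
  q = 2
  (g (q) (q)) = g(2, 2) = 3
  (g (g (q) (q)) (g (q) (q))) = g(3, 3) = 2
  (g (g (g (q) (q)) (g (q) (q))) (g (g (q) (q)) (g (q) (q)))) = g(2, 2) = 3
  (p (g (g (g (q) (q)) (g (q) (q))) (g (g (q) (q)) (g (q) (q))))) = p(3,) = 0
  q = 2
  q = 2
  (g (q) (q)) = g(2, 2) = 3
  q = 2
  (g (g (q) (q)) (q)) = g(3, 2) = 0
  (p (g (g (q) (q)) (q))) = p(0,) = 1
  (w (p (g (g (g (q) (q)) (g (q) (q))) (g (g (q) (q)) (g (q) (q))))) (p (g (g (q) (q)) (q)))) = w(0, 1) = 1

value = 1
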